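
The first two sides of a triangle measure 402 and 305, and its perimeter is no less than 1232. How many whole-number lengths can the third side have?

182

Triangle inequality: 97 < x < 707. Perimeter ≥ 1232 gives x ≥ 1232 − 402 − 305 = 525.
So 525 ≤ x < 707; integers 525 through 706: 182 values.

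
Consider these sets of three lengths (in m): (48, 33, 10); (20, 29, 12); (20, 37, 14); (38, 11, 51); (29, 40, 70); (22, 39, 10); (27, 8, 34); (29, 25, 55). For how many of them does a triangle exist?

(10,33,48): 10+33 ≤ 48 → not valid
(12,20,29): 12+20 > 29 → valid
(14,20,37): 14+20 ≤ 37 → not valid
(11,38,51): 11+38 ≤ 51 → not valid
(29,40,70): 29+40 ≤ 70 → not valid
(10,22,39): 10+22 ≤ 39 → not valid
(8,27,34): 8+27 > 34 → valid
(25,29,55): 25+29 ≤ 55 → not valid
2 of the 8 triples form a triangle.

2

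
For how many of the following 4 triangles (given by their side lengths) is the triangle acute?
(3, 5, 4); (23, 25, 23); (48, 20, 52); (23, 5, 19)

(3,5,4): 3²+4² = 25 = 5² → right
(23,25,23): 23²+23² = 1058 > 625 = 25² → acute
(48,20,52): 20²+48² = 2704 = 52² → right
(23,5,19): 5²+19² = 386 < 529 = 23² → obtuse
1 of the 4 is acute.

1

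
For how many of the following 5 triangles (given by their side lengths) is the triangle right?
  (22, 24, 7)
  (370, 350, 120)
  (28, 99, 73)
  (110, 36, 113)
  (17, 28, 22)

1

(22,24,7): 7²+22² = 533 < 576 = 24² → obtuse
(370,350,120): 120²+350² = 136900 = 370² → right
(28,99,73): 28²+73² = 6113 < 9801 = 99² → obtuse
(110,36,113): 36²+110² = 13396 > 12769 = 113² → acute
(17,28,22): 17²+22² = 773 < 784 = 28² → obtuse
1 of the 5 is right.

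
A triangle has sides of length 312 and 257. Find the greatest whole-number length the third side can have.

568

The third side must be strictly less than 312 + 257 = 569.
The largest integer below 569 is 568.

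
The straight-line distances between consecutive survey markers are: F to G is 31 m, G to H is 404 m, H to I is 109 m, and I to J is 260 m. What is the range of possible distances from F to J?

The maximum is all hops collinear in one direction: 31 + 404 + 109 + 260 = 804.
The longest hop is 404; the others sum to 400. Folding the others back against it leaves at least 404 − 400 = 4.

4 ≤ FJ ≤ 804 m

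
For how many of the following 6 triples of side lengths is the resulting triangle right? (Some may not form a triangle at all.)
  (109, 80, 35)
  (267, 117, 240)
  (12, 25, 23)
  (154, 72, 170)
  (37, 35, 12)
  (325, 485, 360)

(109,80,35): 35²+80² = 7625 < 11881 = 109² → obtuse
(267,117,240): 117²+240² = 71289 = 267² → right
(12,25,23): 12²+23² = 673 > 625 = 25² → acute
(154,72,170): 72²+154² = 28900 = 170² → right
(37,35,12): 12²+35² = 1369 = 37² → right
(325,485,360): 325²+360² = 235225 = 485² → right
4 of the 6 are right.

4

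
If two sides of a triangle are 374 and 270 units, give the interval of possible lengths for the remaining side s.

104 < s < 644

By the triangle inequality, s must be less than 374 + 270 = 644 and greater than |374 − 270| = 104.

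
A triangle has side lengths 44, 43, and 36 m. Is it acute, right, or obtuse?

acute

Compare the square of the longest side to the sum of squares of the other two: 36² + 43² = 3145 > 1936 = 44².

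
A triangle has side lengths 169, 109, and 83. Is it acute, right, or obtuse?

Compare the square of the longest side to the sum of squares of the other two: 83² + 109² = 18770 < 28561 = 169².

obtuse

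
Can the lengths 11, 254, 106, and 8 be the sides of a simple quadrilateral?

No

For a quadrilateral, each side must be shorter than the sum of the others.
Here the longest side is 254, but the remaining 3 sides sum to only 125.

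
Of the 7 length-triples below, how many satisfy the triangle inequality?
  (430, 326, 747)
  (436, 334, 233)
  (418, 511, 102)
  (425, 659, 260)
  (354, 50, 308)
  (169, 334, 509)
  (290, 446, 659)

6

(326,430,747): 326+430 > 747 → valid
(233,334,436): 233+334 > 436 → valid
(102,418,511): 102+418 > 511 → valid
(260,425,659): 260+425 > 659 → valid
(50,308,354): 50+308 > 354 → valid
(169,334,509): 169+334 ≤ 509 → not valid
(290,446,659): 290+446 > 659 → valid
6 of the 7 triples form a triangle.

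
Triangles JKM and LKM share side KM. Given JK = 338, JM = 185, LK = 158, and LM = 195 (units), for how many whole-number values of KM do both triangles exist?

199

From triangle JKM: 153 < KM < 523.
From triangle LKM: 37 < KM < 353.
Intersection: 153 < KM < 353, so integers 154 through 352: 199 values.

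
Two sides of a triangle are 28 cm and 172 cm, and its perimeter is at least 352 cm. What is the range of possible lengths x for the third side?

152 ≤ x < 200 cm

Triangle inequality alone gives 144 < x < 200.
The perimeter condition gives x ≥ 352 − 28 − 172 = 152.
Intersecting the two: 152 ≤ x < 200.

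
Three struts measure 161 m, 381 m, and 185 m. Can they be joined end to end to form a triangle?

No

The longest side is 381, but the other two sum to only 346.
346 < 381, so the triangle inequality fails.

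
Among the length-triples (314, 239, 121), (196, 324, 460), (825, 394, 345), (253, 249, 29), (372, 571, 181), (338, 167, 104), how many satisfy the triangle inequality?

3

(121,239,314): 121+239 > 314 → valid
(196,324,460): 196+324 > 460 → valid
(345,394,825): 345+394 ≤ 825 → not valid
(29,249,253): 29+249 > 253 → valid
(181,372,571): 181+372 ≤ 571 → not valid
(104,167,338): 104+167 ≤ 338 → not valid
3 of the 6 triples form a triangle.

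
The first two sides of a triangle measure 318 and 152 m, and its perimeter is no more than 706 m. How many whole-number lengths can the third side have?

70

Triangle inequality: 166 < x < 470. Perimeter ≤ 706 gives x ≤ 706 − 318 − 152 = 236.
So 166 < x ≤ 236; integers 167 through 236: 70 values.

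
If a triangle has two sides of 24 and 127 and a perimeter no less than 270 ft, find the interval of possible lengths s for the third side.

Triangle inequality alone gives 103 < s < 151.
The perimeter condition gives s ≥ 270 − 24 − 127 = 119.
Intersecting the two: 119 ≤ s < 151.

119 ≤ s < 151 ft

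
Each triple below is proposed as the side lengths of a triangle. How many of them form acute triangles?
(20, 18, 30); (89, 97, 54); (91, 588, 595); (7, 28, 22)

1

(20,18,30): 18²+20² = 724 < 900 = 30² → obtuse
(89,97,54): 54²+89² = 10837 > 9409 = 97² → acute
(91,588,595): 91²+588² = 354025 = 595² → right
(7,28,22): 7²+22² = 533 < 784 = 28² → obtuse
1 of the 4 is acute.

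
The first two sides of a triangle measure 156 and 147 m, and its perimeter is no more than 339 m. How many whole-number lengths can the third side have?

27

Triangle inequality: 9 < x < 303. Perimeter ≤ 339 gives x ≤ 339 − 156 − 147 = 36.
So 9 < x ≤ 36; integers 10 through 36: 27 values.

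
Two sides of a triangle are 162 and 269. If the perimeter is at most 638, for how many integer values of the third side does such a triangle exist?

100

Triangle inequality: 107 < x < 431. Perimeter ≤ 638 gives x ≤ 638 − 162 − 269 = 207.
So 107 < x ≤ 207; integers 108 through 207: 100 values.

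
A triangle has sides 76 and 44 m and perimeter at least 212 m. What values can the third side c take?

Triangle inequality alone gives 32 < c < 120.
The perimeter condition gives c ≥ 212 − 76 − 44 = 92.
Intersecting the two: 92 ≤ c < 120.

92 ≤ c < 120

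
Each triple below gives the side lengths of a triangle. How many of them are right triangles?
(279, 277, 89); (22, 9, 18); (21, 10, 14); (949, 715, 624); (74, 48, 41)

(279,277,89): 89²+277² = 84650 > 77841 = 279² → acute
(22,9,18): 9²+18² = 405 < 484 = 22² → obtuse
(21,10,14): 10²+14² = 296 < 441 = 21² → obtuse
(949,715,624): 624²+715² = 900601 = 949² → right
(74,48,41): 41²+48² = 3985 < 5476 = 74² → obtuse
1 of the 5 is right.

1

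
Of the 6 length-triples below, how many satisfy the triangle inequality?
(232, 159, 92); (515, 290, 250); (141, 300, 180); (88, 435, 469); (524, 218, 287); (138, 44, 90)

(92,159,232): 92+159 > 232 → valid
(250,290,515): 250+290 > 515 → valid
(141,180,300): 141+180 > 300 → valid
(88,435,469): 88+435 > 469 → valid
(218,287,524): 218+287 ≤ 524 → not valid
(44,90,138): 44+90 ≤ 138 → not valid
4 of the 6 triples form a triangle.

4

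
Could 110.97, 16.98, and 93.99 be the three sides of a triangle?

No

The two shorter sides sum to 110.97, exactly equal to the longest side 110.97.
That gives only a degenerate (flat) triangle — the inequality must be strict.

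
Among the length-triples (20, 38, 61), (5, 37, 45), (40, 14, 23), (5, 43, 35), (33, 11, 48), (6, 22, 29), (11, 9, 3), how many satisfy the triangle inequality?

(20,38,61): 20+38 ≤ 61 → not valid
(5,37,45): 5+37 ≤ 45 → not valid
(14,23,40): 14+23 ≤ 40 → not valid
(5,35,43): 5+35 ≤ 43 → not valid
(11,33,48): 11+33 ≤ 48 → not valid
(6,22,29): 6+22 ≤ 29 → not valid
(3,9,11): 3+9 > 11 → valid
1 of the 7 triples forms a triangle.

1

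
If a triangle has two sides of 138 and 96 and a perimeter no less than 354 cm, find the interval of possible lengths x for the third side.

120 ≤ x < 234 cm

Triangle inequality alone gives 42 < x < 234.
The perimeter condition gives x ≥ 354 − 138 − 96 = 120.
Intersecting the two: 120 ≤ x < 234.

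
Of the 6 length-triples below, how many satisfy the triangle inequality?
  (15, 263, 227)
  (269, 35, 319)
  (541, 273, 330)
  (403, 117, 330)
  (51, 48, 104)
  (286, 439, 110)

(15,227,263): 15+227 ≤ 263 → not valid
(35,269,319): 35+269 ≤ 319 → not valid
(273,330,541): 273+330 > 541 → valid
(117,330,403): 117+330 > 403 → valid
(48,51,104): 48+51 ≤ 104 → not valid
(110,286,439): 110+286 ≤ 439 → not valid
2 of the 6 triples form a triangle.

2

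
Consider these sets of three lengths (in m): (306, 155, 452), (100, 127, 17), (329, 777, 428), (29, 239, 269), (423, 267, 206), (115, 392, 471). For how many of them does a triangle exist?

3

(155,306,452): 155+306 > 452 → valid
(17,100,127): 17+100 ≤ 127 → not valid
(329,428,777): 329+428 ≤ 777 → not valid
(29,239,269): 29+239 ≤ 269 → not valid
(206,267,423): 206+267 > 423 → valid
(115,392,471): 115+392 > 471 → valid
3 of the 6 triples form a triangle.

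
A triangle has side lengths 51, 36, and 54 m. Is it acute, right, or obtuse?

acute

Compare the square of the longest side to the sum of squares of the other two: 36² + 51² = 3897 > 2916 = 54².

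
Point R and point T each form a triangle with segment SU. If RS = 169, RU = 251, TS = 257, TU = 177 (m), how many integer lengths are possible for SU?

From triangle RSU: 82 < SU < 420.
From triangle TSU: 80 < SU < 434.
Intersection: 82 < SU < 420, so integers 83 through 419: 337 values.

337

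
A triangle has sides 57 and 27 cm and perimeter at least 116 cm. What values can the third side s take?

32 ≤ s < 84 cm

Triangle inequality alone gives 30 < s < 84.
The perimeter condition gives s ≥ 116 − 57 − 27 = 32.
Intersecting the two: 32 ≤ s < 84.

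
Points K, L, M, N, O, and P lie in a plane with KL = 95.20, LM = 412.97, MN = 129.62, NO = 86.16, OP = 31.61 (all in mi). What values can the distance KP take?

The maximum is all hops collinear in one direction: 95.20 + 412.97 + 129.62 + 86.16 + 31.61 = 755.56.
The longest hop is 412.97; the others sum to 342.59. Folding the others back against it leaves at least 412.97 − 342.59 = 70.38.

70.38 ≤ KP ≤ 755.56 mi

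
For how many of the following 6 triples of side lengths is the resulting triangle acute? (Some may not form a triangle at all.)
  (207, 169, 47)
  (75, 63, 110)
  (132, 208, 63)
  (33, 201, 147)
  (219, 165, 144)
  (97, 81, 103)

1

(207,169,47): 47²+169² = 30770 < 42849 = 207² → obtuse
(75,63,110): 63²+75² = 9594 < 12100 = 110² → obtuse
(132,208,63): 63+132 ≤ 208, not a triangle
(33,201,147): 33+147 ≤ 201, not a triangle
(219,165,144): 144²+165² = 47961 = 219² → right
(97,81,103): 81²+97² = 15970 > 10609 = 103² → acute
1 of the 6 is acute.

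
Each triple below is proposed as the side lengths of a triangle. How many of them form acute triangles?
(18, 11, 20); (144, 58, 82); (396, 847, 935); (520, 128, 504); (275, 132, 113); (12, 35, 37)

(18,11,20): 11²+18² = 445 > 400 = 20² → acute
(144,58,82): 58+82 ≤ 144, not a triangle
(396,847,935): 396²+847² = 874225 = 935² → right
(520,128,504): 128²+504² = 270400 = 520² → right
(275,132,113): 113+132 ≤ 275, not a triangle
(12,35,37): 12²+35² = 1369 = 37² → right
1 of the 6 is acute.

1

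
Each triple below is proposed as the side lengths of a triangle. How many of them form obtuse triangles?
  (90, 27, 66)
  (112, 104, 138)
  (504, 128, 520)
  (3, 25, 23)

(90,27,66): 27²+66² = 5085 < 8100 = 90² → obtuse
(112,104,138): 104²+112² = 23360 > 19044 = 138² → acute
(504,128,520): 128²+504² = 270400 = 520² → right
(3,25,23): 3²+23² = 538 < 625 = 25² → obtuse
2 of the 4 are obtuse.

2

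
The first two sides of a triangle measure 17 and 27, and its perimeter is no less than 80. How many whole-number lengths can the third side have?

8

Triangle inequality: 10 < x < 44. Perimeter ≥ 80 gives x ≥ 80 − 17 − 27 = 36.
So 36 ≤ x < 44; integers 36 through 43: 8 values.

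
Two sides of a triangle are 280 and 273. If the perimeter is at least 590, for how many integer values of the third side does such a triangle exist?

Triangle inequality: 7 < x < 553. Perimeter ≥ 590 gives x ≥ 590 − 280 − 273 = 37.
So 37 ≤ x < 553; integers 37 through 552: 516 values.

516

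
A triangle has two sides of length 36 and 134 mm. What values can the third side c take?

By the triangle inequality, c must be less than 36 + 134 = 170 and greater than |36 − 134| = 98.

98 < c < 170 (mm)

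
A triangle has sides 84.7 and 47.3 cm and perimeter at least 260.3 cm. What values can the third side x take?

128.3 ≤ x < 132.0

Triangle inequality alone gives 37.4 < x < 132.0.
The perimeter condition gives x ≥ 260.3 − 84.7 − 47.3 = 128.3.
Intersecting the two: 128.3 ≤ x < 132.0.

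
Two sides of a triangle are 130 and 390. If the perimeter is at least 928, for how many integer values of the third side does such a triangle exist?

Triangle inequality: 260 < x < 520. Perimeter ≥ 928 gives x ≥ 928 − 130 − 390 = 408.
So 408 ≤ x < 520; integers 408 through 519: 112 values.

112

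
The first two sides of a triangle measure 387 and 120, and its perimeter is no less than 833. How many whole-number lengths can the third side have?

181

Triangle inequality: 267 < x < 507. Perimeter ≥ 833 gives x ≥ 833 − 387 − 120 = 326.
So 326 ≤ x < 507; integers 326 through 506: 181 values.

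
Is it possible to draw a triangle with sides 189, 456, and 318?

The longest side is 456, and the other two sum to 507.
Since 507 > 456, the triangle inequality holds.

Yes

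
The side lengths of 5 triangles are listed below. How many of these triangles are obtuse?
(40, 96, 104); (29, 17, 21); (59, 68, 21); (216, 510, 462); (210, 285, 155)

3

(40,96,104): 40²+96² = 10816 = 104² → right
(29,17,21): 17²+21² = 730 < 841 = 29² → obtuse
(59,68,21): 21²+59² = 3922 < 4624 = 68² → obtuse
(216,510,462): 216²+462² = 260100 = 510² → right
(210,285,155): 155²+210² = 68125 < 81225 = 285² → obtuse
3 of the 5 are obtuse.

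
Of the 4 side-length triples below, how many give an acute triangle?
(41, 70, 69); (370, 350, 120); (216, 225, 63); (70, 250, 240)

1

(41,70,69): 41²+69² = 6442 > 4900 = 70² → acute
(370,350,120): 120²+350² = 136900 = 370² → right
(216,225,63): 63²+216² = 50625 = 225² → right
(70,250,240): 70²+240² = 62500 = 250² → right
1 of the 4 is acute.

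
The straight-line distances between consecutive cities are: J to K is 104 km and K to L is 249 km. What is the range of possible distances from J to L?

By the triangle inequality, |104 − 249| ≤ JL ≤ 104 + 249.

145 ≤ JL ≤ 353 km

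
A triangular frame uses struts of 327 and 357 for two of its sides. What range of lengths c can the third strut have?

30 < c < 684

By the triangle inequality, c must be less than 327 + 357 = 684 and greater than |327 − 357| = 30.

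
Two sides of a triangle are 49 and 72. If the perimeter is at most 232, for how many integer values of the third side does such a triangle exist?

Triangle inequality: 23 < x < 121. Perimeter ≤ 232 gives x ≤ 232 − 49 − 72 = 111.
So 23 < x ≤ 111; integers 24 through 111: 88 values.

88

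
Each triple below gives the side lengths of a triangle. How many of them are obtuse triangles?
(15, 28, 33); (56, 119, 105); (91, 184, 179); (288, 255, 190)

(15,28,33): 15²+28² = 1009 < 1089 = 33² → obtuse
(56,119,105): 56²+105² = 14161 = 119² → right
(91,184,179): 91²+179² = 40322 > 33856 = 184² → acute
(288,255,190): 190²+255² = 101125 > 82944 = 288² → acute
1 of the 4 is obtuse.

1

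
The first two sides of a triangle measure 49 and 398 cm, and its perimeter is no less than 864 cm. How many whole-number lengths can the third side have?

30

Triangle inequality: 349 < x < 447. Perimeter ≥ 864 gives x ≥ 864 − 49 − 398 = 417.
So 417 ≤ x < 447; integers 417 through 446: 30 values.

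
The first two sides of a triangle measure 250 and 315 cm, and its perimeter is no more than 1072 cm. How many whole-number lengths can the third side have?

Triangle inequality: 65 < x < 565. Perimeter ≤ 1072 gives x ≤ 1072 − 250 − 315 = 507.
So 65 < x ≤ 507; integers 66 through 507: 442 values.

442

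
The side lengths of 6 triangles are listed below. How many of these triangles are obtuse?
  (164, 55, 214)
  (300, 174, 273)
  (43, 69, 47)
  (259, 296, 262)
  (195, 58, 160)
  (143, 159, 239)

(164,55,214): 55²+164² = 29921 < 45796 = 214² → obtuse
(300,174,273): 174²+273² = 104805 > 90000 = 300² → acute
(43,69,47): 43²+47² = 4058 < 4761 = 69² → obtuse
(259,296,262): 259²+262² = 135725 > 87616 = 296² → acute
(195,58,160): 58²+160² = 28964 < 38025 = 195² → obtuse
(143,159,239): 143²+159² = 45730 < 57121 = 239² → obtuse
4 of the 6 are obtuse.

4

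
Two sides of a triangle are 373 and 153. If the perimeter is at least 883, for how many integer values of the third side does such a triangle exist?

169

Triangle inequality: 220 < x < 526. Perimeter ≥ 883 gives x ≥ 883 − 373 − 153 = 357.
So 357 ≤ x < 526; integers 357 through 525: 169 values.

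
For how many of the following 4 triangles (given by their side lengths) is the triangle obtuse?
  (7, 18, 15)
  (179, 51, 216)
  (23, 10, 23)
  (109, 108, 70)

2

(7,18,15): 7²+15² = 274 < 324 = 18² → obtuse
(179,51,216): 51²+179² = 34642 < 46656 = 216² → obtuse
(23,10,23): 10²+23² = 629 > 529 = 23² → acute
(109,108,70): 70²+108² = 16564 > 11881 = 109² → acute
2 of the 4 are obtuse.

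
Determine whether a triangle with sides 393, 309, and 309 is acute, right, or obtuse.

acute

Compare the square of the longest side to the sum of squares of the other two: 309² + 309² = 190962 > 154449 = 393².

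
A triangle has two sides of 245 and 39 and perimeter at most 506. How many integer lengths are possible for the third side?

Triangle inequality: 206 < x < 284. Perimeter ≤ 506 gives x ≤ 506 − 245 − 39 = 222.
So 206 < x ≤ 222; integers 207 through 222: 16 values.

16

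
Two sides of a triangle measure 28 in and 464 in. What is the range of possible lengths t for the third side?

By the triangle inequality, t must be less than 28 + 464 = 492 and greater than |28 − 464| = 436.

436 < t < 492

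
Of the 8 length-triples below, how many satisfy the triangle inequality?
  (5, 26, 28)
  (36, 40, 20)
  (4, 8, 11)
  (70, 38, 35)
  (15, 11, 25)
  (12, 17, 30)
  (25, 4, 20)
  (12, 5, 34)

5

(5,26,28): 5+26 > 28 → valid
(20,36,40): 20+36 > 40 → valid
(4,8,11): 4+8 > 11 → valid
(35,38,70): 35+38 > 70 → valid
(11,15,25): 11+15 > 25 → valid
(12,17,30): 12+17 ≤ 30 → not valid
(4,20,25): 4+20 ≤ 25 → not valid
(5,12,34): 5+12 ≤ 34 → not valid
5 of the 8 triples form a triangle.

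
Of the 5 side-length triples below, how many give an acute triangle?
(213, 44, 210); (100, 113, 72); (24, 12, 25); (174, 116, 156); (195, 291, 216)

4

(213,44,210): 44²+210² = 46036 > 45369 = 213² → acute
(100,113,72): 72²+100² = 15184 > 12769 = 113² → acute
(24,12,25): 12²+24² = 720 > 625 = 25² → acute
(174,116,156): 116²+156² = 37792 > 30276 = 174² → acute
(195,291,216): 195²+216² = 84681 = 291² → right
4 of the 5 are acute.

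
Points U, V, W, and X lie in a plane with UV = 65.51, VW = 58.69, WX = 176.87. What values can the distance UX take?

52.67 ≤ UX ≤ 301.07

The maximum is all hops collinear in one direction: 65.51 + 58.69 + 176.87 = 301.07.
The longest hop is 176.87; the others sum to 124.20. Folding the others back against it leaves at least 176.87 − 124.20 = 52.67.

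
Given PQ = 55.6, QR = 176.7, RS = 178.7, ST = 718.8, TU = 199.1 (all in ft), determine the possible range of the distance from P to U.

108.7 ≤ PU ≤ 1328.9 ft

The maximum is all hops collinear in one direction: 55.6 + 176.7 + 178.7 + 718.8 + 199.1 = 1328.9.
The longest hop is 718.8; the others sum to 610.1. Folding the others back against it leaves at least 718.8 − 610.1 = 108.7.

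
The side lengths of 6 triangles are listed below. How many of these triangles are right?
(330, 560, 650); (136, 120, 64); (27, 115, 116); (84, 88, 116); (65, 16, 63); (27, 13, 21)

3

(330,560,650): 330²+560² = 422500 = 650² → right
(136,120,64): 64²+120² = 18496 = 136² → right
(27,115,116): 27²+115² = 13954 > 13456 = 116² → acute
(84,88,116): 84²+88² = 14800 > 13456 = 116² → acute
(65,16,63): 16²+63² = 4225 = 65² → right
(27,13,21): 13²+21² = 610 < 729 = 27² → obtuse
3 of the 6 are right.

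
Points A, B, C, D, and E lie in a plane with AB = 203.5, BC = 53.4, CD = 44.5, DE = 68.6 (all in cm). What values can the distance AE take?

The maximum is all hops collinear in one direction: 203.5 + 53.4 + 44.5 + 68.6 = 370.0.
The longest hop is 203.5; the others sum to 166.5. Folding the others back against it leaves at least 203.5 − 166.5 = 37.0.

37.0 ≤ AE ≤ 370.0 cm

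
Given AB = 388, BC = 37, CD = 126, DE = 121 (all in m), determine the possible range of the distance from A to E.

104 ≤ AE ≤ 672 m

The maximum is all hops collinear in one direction: 388 + 37 + 126 + 121 = 672.
The longest hop is 388; the others sum to 284. Folding the others back against it leaves at least 388 − 284 = 104.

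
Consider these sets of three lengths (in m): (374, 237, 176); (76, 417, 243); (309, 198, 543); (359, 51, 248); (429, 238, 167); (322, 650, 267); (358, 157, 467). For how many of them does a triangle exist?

(176,237,374): 176+237 > 374 → valid
(76,243,417): 76+243 ≤ 417 → not valid
(198,309,543): 198+309 ≤ 543 → not valid
(51,248,359): 51+248 ≤ 359 → not valid
(167,238,429): 167+238 ≤ 429 → not valid
(267,322,650): 267+322 ≤ 650 → not valid
(157,358,467): 157+358 > 467 → valid
2 of the 7 triples form a triangle.

2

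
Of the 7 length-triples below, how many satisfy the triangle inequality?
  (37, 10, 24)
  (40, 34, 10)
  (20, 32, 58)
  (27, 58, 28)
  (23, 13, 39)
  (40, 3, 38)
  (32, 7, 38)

(10,24,37): 10+24 ≤ 37 → not valid
(10,34,40): 10+34 > 40 → valid
(20,32,58): 20+32 ≤ 58 → not valid
(27,28,58): 27+28 ≤ 58 → not valid
(13,23,39): 13+23 ≤ 39 → not valid
(3,38,40): 3+38 > 40 → valid
(7,32,38): 7+32 > 38 → valid
3 of the 7 triples form a triangle.

3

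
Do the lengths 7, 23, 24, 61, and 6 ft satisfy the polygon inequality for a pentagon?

For a pentagon, each side must be shorter than the sum of the others.
Here the longest side is 61, but the remaining 4 sides sum to only 60.

No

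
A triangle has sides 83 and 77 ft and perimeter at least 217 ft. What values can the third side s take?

57 ≤ s < 160 ft

Triangle inequality alone gives 6 < s < 160.
The perimeter condition gives s ≥ 217 − 83 − 77 = 57.
Intersecting the two: 57 ≤ s < 160.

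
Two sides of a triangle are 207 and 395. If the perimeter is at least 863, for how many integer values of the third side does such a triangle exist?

Triangle inequality: 188 < x < 602. Perimeter ≥ 863 gives x ≥ 863 − 207 − 395 = 261.
So 261 ≤ x < 602; integers 261 through 601: 341 values.

341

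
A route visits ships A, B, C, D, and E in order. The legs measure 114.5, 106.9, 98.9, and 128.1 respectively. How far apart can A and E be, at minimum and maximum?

The maximum is all hops collinear in one direction: 114.5 + 106.9 + 98.9 + 128.1 = 448.4.
The longest hop is 128.1; the others sum to 320.3. Since 128.1 ≤ 320.3, the path can fold back on itself completely, so the minimum distance is 0.

0 ≤ AE ≤ 448.4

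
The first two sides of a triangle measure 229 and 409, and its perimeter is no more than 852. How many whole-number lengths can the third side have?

34

Triangle inequality: 180 < x < 638. Perimeter ≤ 852 gives x ≤ 852 − 229 − 409 = 214.
So 180 < x ≤ 214; integers 181 through 214: 34 values.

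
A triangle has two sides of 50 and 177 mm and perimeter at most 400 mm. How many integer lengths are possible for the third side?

Triangle inequality: 127 < x < 227. Perimeter ≤ 400 gives x ≤ 400 − 50 − 177 = 173.
So 127 < x ≤ 173; integers 128 through 173: 46 values.

46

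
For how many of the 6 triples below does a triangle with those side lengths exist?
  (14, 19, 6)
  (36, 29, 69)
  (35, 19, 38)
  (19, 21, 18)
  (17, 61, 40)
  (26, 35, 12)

4

(6,14,19): 6+14 > 19 → valid
(29,36,69): 29+36 ≤ 69 → not valid
(19,35,38): 19+35 > 38 → valid
(18,19,21): 18+19 > 21 → valid
(17,40,61): 17+40 ≤ 61 → not valid
(12,26,35): 12+26 > 35 → valid
4 of the 6 triples form a triangle.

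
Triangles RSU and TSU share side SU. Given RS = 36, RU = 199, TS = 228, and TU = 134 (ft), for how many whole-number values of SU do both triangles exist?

From triangle RSU: 163 < SU < 235.
From triangle TSU: 94 < SU < 362.
Intersection: 163 < SU < 235, so integers 164 through 234: 71 values.

71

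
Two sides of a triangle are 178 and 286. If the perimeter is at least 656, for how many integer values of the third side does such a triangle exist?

Triangle inequality: 108 < x < 464. Perimeter ≥ 656 gives x ≥ 656 − 178 − 286 = 192.
So 192 ≤ x < 464; integers 192 through 463: 272 values.

272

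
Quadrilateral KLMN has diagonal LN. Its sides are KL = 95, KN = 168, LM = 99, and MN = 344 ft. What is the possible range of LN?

From triangle KLN: |95 − 168| < LN < 95 + 168, i.e. 73 < LN < 263.
From triangle MLN: 245 < LN < 443.
Both must hold, so LN lies in the intersection.

245 < LN < 263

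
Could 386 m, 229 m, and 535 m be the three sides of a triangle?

The longest side is 535, and the other two sum to 615.
Since 615 > 535, the triangle inequality holds.

Yes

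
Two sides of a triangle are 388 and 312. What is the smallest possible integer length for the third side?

77

The third side must be strictly greater than |388 − 312| = 76.
The smallest integer above 76 is 77.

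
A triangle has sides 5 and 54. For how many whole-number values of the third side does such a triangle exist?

9

The third side lies in the open interval (49, 59).
Integers from 50 to 58 inclusive: 58 − 50 + 1 = 9.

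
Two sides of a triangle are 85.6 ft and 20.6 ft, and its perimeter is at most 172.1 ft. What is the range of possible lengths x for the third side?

65.0 < x ≤ 65.9 ft

Triangle inequality alone gives 65.0 < x < 106.2.
The perimeter condition gives x ≤ 172.1 − 85.6 − 20.6 = 65.9.
Intersecting the two: 65.0 < x ≤ 65.9.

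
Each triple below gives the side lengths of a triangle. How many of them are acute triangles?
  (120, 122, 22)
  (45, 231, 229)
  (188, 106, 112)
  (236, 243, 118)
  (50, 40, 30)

(120,122,22): 22²+120² = 14884 = 122² → right
(45,231,229): 45²+229² = 54466 > 53361 = 231² → acute
(188,106,112): 106²+112² = 23780 < 35344 = 188² → obtuse
(236,243,118): 118²+236² = 69620 > 59049 = 243² → acute
(50,40,30): 30²+40² = 2500 = 50² → right
2 of the 5 are acute.

2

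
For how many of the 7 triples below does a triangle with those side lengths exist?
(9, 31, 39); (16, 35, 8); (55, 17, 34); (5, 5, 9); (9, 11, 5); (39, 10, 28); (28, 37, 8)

3

(9,31,39): 9+31 > 39 → valid
(8,16,35): 8+16 ≤ 35 → not valid
(17,34,55): 17+34 ≤ 55 → not valid
(5,5,9): 5+5 > 9 → valid
(5,9,11): 5+9 > 11 → valid
(10,28,39): 10+28 ≤ 39 → not valid
(8,28,37): 8+28 ≤ 37 → not valid
3 of the 7 triples form a triangle.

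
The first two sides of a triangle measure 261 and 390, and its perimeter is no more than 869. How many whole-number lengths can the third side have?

89

Triangle inequality: 129 < x < 651. Perimeter ≤ 869 gives x ≤ 869 − 261 − 390 = 218.
So 129 < x ≤ 218; integers 130 through 218: 89 values.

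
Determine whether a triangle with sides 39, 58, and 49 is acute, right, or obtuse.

Compare the square of the longest side to the sum of squares of the other two: 39² + 49² = 3922 > 3364 = 58².

acute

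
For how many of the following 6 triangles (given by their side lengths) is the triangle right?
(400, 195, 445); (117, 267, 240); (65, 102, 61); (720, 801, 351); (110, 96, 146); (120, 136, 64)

(400,195,445): 195²+400² = 198025 = 445² → right
(117,267,240): 117²+240² = 71289 = 267² → right
(65,102,61): 61²+65² = 7946 < 10404 = 102² → obtuse
(720,801,351): 351²+720² = 641601 = 801² → right
(110,96,146): 96²+110² = 21316 = 146² → right
(120,136,64): 64²+120² = 18496 = 136² → right
5 of the 6 are right.

5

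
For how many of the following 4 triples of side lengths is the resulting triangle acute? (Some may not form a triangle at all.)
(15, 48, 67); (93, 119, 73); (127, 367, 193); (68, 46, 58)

1

(15,48,67): 15+48 ≤ 67, not a triangle
(93,119,73): 73²+93² = 13978 < 14161 = 119² → obtuse
(127,367,193): 127+193 ≤ 367, not a triangle
(68,46,58): 46²+58² = 5480 > 4624 = 68² → acute
1 of the 4 is acute.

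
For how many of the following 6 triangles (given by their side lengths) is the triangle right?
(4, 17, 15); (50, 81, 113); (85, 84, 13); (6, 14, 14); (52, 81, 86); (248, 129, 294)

1

(4,17,15): 4²+15² = 241 < 289 = 17² → obtuse
(50,81,113): 50²+81² = 9061 < 12769 = 113² → obtuse
(85,84,13): 13²+84² = 7225 = 85² → right
(6,14,14): 6²+14² = 232 > 196 = 14² → acute
(52,81,86): 52²+81² = 9265 > 7396 = 86² → acute
(248,129,294): 129²+248² = 78145 < 86436 = 294² → obtuse
1 of the 6 is right.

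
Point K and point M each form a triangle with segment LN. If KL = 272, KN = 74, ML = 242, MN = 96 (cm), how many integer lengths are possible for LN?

139

From triangle KLN: 198 < LN < 346.
From triangle MLN: 146 < LN < 338.
Intersection: 198 < LN < 338, so integers 199 through 337: 139 values.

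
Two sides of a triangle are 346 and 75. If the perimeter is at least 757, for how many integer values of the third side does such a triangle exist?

85

Triangle inequality: 271 < x < 421. Perimeter ≥ 757 gives x ≥ 757 − 346 − 75 = 336.
So 336 ≤ x < 421; integers 336 through 420: 85 values.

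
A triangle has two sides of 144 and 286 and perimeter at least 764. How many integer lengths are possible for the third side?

96

Triangle inequality: 142 < x < 430. Perimeter ≥ 764 gives x ≥ 764 − 144 − 286 = 334.
So 334 ≤ x < 430; integers 334 through 429: 96 values.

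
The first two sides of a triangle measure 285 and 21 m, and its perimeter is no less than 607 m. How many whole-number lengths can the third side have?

5

Triangle inequality: 264 < x < 306. Perimeter ≥ 607 gives x ≥ 607 − 285 − 21 = 301.
So 301 ≤ x < 306; integers 301 through 305: 5 values.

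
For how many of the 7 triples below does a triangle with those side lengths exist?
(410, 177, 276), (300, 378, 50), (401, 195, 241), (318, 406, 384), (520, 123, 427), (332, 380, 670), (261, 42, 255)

6

(177,276,410): 177+276 > 410 → valid
(50,300,378): 50+300 ≤ 378 → not valid
(195,241,401): 195+241 > 401 → valid
(318,384,406): 318+384 > 406 → valid
(123,427,520): 123+427 > 520 → valid
(332,380,670): 332+380 > 670 → valid
(42,255,261): 42+255 > 261 → valid
6 of the 7 triples form a triangle.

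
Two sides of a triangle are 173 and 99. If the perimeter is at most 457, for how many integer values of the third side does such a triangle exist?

111

Triangle inequality: 74 < x < 272. Perimeter ≤ 457 gives x ≤ 457 − 173 − 99 = 185.
So 74 < x ≤ 185; integers 75 through 185: 111 values.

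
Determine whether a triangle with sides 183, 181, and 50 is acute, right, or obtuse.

acute

Compare the square of the longest side to the sum of squares of the other two: 50² + 181² = 35261 > 33489 = 183².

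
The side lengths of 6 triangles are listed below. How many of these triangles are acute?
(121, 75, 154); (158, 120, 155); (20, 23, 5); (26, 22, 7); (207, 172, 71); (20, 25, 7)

(121,75,154): 75²+121² = 20266 < 23716 = 154² → obtuse
(158,120,155): 120²+155² = 38425 > 24964 = 158² → acute
(20,23,5): 5²+20² = 425 < 529 = 23² → obtuse
(26,22,7): 7²+22² = 533 < 676 = 26² → obtuse
(207,172,71): 71²+172² = 34625 < 42849 = 207² → obtuse
(20,25,7): 7²+20² = 449 < 625 = 25² → obtuse
1 of the 6 is acute.

1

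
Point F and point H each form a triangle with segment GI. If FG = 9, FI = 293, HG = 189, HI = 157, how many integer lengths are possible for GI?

17

From triangle FGI: 284 < GI < 302.
From triangle HGI: 32 < GI < 346.
Intersection: 284 < GI < 302, so integers 285 through 301: 17 values.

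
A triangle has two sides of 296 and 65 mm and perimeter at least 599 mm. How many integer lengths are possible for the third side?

123

Triangle inequality: 231 < x < 361. Perimeter ≥ 599 gives x ≥ 599 − 296 − 65 = 238.
So 238 ≤ x < 361; integers 238 through 360: 123 values.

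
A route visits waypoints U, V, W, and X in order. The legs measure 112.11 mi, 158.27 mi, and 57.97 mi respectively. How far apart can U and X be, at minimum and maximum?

0 ≤ UX ≤ 328.35 mi

The maximum is all hops collinear in one direction: 112.11 + 158.27 + 57.97 = 328.35.
The longest hop is 158.27; the others sum to 170.08. Since 158.27 ≤ 170.08, the path can fold back on itself completely, so the minimum distance is 0.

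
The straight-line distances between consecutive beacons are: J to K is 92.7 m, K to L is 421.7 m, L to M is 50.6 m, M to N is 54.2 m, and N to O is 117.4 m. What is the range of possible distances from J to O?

The maximum is all hops collinear in one direction: 92.7 + 421.7 + 50.6 + 54.2 + 117.4 = 736.6.
The longest hop is 421.7; the others sum to 314.9. Folding the others back against it leaves at least 421.7 − 314.9 = 106.8.

106.8 ≤ JO ≤ 736.6 m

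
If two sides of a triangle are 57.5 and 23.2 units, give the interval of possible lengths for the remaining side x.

By the triangle inequality, x must be less than 57.5 + 23.2 = 80.7 and greater than |57.5 − 23.2| = 34.3.

34.3 < x < 80.7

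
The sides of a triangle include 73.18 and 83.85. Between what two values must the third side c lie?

By the triangle inequality, c must be less than 73.18 + 83.85 = 157.03 and greater than |73.18 − 83.85| = 10.67.

10.67 < c < 157.03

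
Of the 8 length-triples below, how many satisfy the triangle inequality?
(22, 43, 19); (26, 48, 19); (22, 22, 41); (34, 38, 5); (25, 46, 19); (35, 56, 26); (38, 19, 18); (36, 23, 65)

(19,22,43): 19+22 ≤ 43 → not valid
(19,26,48): 19+26 ≤ 48 → not valid
(22,22,41): 22+22 > 41 → valid
(5,34,38): 5+34 > 38 → valid
(19,25,46): 19+25 ≤ 46 → not valid
(26,35,56): 26+35 > 56 → valid
(18,19,38): 18+19 ≤ 38 → not valid
(23,36,65): 23+36 ≤ 65 → not valid
3 of the 8 triples form a triangle.

3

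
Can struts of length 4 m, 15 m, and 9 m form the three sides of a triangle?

No

The longest side is 15, but the other two sum to only 13.
13 < 15, so the triangle inequality fails.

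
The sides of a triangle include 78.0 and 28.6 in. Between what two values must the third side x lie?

49.4 < x < 106.6 (in)

By the triangle inequality, x must be less than 78.0 + 28.6 = 106.6 and greater than |78.0 − 28.6| = 49.4.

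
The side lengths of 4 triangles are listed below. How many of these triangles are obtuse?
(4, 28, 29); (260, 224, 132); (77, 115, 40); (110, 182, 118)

(4,28,29): 4²+28² = 800 < 841 = 29² → obtuse
(260,224,132): 132²+224² = 67600 = 260² → right
(77,115,40): 40²+77² = 7529 < 13225 = 115² → obtuse
(110,182,118): 110²+118² = 26024 < 33124 = 182² → obtuse
3 of the 4 are obtuse.

3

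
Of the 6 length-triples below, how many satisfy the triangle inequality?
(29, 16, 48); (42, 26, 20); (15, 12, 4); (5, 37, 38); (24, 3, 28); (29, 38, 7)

(16,29,48): 16+29 ≤ 48 → not valid
(20,26,42): 20+26 > 42 → valid
(4,12,15): 4+12 > 15 → valid
(5,37,38): 5+37 > 38 → valid
(3,24,28): 3+24 ≤ 28 → not valid
(7,29,38): 7+29 ≤ 38 → not valid
3 of the 6 triples form a triangle.

3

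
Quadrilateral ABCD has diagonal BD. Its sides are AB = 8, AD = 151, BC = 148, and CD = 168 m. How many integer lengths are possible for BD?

15

From triangle ABD: 143 < BD < 159.
From triangle CBD: 20 < BD < 316.
Intersection: 143 < BD < 159, so integers 144 through 158: 15 values.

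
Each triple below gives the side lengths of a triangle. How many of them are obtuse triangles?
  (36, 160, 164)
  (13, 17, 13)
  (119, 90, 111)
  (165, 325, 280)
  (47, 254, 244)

(36,160,164): 36²+160² = 26896 = 164² → right
(13,17,13): 13²+13² = 338 > 289 = 17² → acute
(119,90,111): 90²+111² = 20421 > 14161 = 119² → acute
(165,325,280): 165²+280² = 105625 = 325² → right
(47,254,244): 47²+244² = 61745 < 64516 = 254² → obtuse
1 of the 5 is obtuse.

1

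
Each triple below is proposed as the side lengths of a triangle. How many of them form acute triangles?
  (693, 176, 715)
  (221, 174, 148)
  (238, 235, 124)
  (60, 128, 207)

(693,176,715): 176²+693² = 511225 = 715² → right
(221,174,148): 148²+174² = 52180 > 48841 = 221² → acute
(238,235,124): 124²+235² = 70601 > 56644 = 238² → acute
(60,128,207): 60+128 ≤ 207, not a triangle
2 of the 4 are acute.

2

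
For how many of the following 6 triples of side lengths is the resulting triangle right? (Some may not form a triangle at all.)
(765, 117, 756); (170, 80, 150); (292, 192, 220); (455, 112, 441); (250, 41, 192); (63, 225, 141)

4

(765,117,756): 117²+756² = 585225 = 765² → right
(170,80,150): 80²+150² = 28900 = 170² → right
(292,192,220): 192²+220² = 85264 = 292² → right
(455,112,441): 112²+441² = 207025 = 455² → right
(250,41,192): 41+192 ≤ 250, not a triangle
(63,225,141): 63+141 ≤ 225, not a triangle
4 of the 6 are right.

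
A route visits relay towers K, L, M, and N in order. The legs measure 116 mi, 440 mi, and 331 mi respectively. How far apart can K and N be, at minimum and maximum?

0 ≤ KN ≤ 887 mi

The maximum is all hops collinear in one direction: 116 + 440 + 331 = 887.
The longest hop is 440; the others sum to 447. Since 440 ≤ 447, the path can fold back on itself completely, so the minimum distance is 0.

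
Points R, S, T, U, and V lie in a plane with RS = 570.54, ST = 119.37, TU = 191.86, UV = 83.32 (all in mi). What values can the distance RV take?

The maximum is all hops collinear in one direction: 570.54 + 119.37 + 191.86 + 83.32 = 965.09.
The longest hop is 570.54; the others sum to 394.55. Folding the others back against it leaves at least 570.54 − 394.55 = 175.99.

175.99 ≤ RV ≤ 965.09 mi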